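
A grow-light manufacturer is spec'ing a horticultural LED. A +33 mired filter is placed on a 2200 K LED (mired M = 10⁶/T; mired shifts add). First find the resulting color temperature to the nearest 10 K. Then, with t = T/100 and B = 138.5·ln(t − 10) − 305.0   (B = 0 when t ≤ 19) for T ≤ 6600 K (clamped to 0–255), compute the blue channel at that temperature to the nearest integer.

21

M_in = 10⁶/2200 = 454.55; M_out = 454.55 + (+33) = 487.55.
T_out = 10⁶/487.55 = 2051.1 K → 2050 K; t = 20.5.
B = 138.5·ln(20.5 − 10) − 305.0 = 138.5·ln 10.5 − 305.0 = 138.5·2.3514 − 305.0 = 20.665.
Rounded: 21.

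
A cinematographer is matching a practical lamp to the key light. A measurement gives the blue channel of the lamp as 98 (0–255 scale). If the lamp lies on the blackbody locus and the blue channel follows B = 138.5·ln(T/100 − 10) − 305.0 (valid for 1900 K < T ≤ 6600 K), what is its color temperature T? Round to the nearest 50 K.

ln(t − 10) = (98 + 305.0) / 138.5 = 2.9097.
t − 10 = e^2.9097 = 18.352, so t = 28.352.
T = 100·t = 2835 K → 2850 K to the nearest 50 K.

2850 K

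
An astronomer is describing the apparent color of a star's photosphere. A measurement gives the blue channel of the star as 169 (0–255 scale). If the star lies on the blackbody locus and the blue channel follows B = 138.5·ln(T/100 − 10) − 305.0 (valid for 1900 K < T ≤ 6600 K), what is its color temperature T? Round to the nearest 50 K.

4050 K

ln(t − 10) = (169 + 305.0) / 138.5 = 3.4224.
t − 10 = e^3.4224 = 30.642, so t = 40.642.
T = 100·t = 4064 K → 4050 K to the nearest 50 K.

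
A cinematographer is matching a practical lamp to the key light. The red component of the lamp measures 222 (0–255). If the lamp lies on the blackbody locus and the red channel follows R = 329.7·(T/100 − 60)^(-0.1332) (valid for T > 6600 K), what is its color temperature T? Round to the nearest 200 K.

(t − 60)^(-0.1332) = 222/329.7 = 0.67334.
t − 60 = 0.67334^(1/-0.1332) = 0.67334^(-7.508) = 19.478, so t = 79.478.
T = 100·t = 7948 K → 8000 K to the nearest 200 K.

8000 K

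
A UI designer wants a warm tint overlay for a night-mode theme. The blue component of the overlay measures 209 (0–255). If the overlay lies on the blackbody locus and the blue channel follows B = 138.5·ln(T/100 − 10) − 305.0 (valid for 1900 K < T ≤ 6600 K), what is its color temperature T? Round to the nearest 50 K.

ln(t − 10) = (209 + 305.0) / 138.5 = 3.7112.
t − 10 = e^3.7112 = 40.903, so t = 50.903.
T = 100·t = 5090 K → 5100 K to the nearest 50 K.

5100 K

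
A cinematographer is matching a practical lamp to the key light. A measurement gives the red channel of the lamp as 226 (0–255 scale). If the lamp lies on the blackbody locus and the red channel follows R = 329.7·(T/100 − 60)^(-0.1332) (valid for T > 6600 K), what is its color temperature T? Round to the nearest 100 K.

(t − 60)^(-0.1332) = 226/329.7 = 0.68547.
t − 60 = 0.68547^(1/-0.1332) = 0.68547^(-7.508) = 17.034, so t = 77.034.
T = 100·t = 7703 K → 7700 K to the nearest 100 K.

7700 K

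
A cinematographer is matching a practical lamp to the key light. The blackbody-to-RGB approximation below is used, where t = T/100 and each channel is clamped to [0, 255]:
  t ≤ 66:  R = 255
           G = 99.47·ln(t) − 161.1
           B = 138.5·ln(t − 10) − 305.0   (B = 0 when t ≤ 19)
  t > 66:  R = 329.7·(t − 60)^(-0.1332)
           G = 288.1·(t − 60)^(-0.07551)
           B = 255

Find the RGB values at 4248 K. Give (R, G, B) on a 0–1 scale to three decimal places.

t = 4248/100 = 42.48; the t ≤ 66 branch applies.
R = 255 by definition for t ≤ 66.
G = 99.47·ln 42.48 − 161.1 = 99.47·3.7490 − 161.1 = 211.816.
B = 138.5·ln(42.48 − 10) − 305.0 = 138.5·ln 32.48 − 305.0 = 138.5·3.4806 − 305.0 = 177.066.
Dividing each by 255: (1.0000, 0.8307, 0.6944) → (1.000, 0.831, 0.694).

(1.000, 0.831, 0.694)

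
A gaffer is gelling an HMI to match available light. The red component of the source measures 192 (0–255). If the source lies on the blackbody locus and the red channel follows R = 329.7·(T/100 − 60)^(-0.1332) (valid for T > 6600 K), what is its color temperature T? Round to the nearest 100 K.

(t − 60)^(-0.1332) = 192/329.7 = 0.58235.
t − 60 = 0.58235^(1/-0.1332) = 0.58235^(-7.508) = 57.929, so t = 117.929.
T = 100·t = 11793 K → 11800 K to the nearest 100 K.

11800 K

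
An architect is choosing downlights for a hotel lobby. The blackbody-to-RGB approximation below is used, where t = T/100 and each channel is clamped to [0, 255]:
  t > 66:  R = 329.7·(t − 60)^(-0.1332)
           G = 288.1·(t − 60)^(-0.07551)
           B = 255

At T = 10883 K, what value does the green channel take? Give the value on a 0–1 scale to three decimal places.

0.842

t = 10883/100 = 108.83; the t > 66 branch applies.
G = 288.1·(108.83 − 60)^(-0.07551) = 288.1·48.83^(-0.07551) = 288.1·0.74557 = 214.798.
On a 0–1 scale: 214.798/255 = 0.8423 → 0.842.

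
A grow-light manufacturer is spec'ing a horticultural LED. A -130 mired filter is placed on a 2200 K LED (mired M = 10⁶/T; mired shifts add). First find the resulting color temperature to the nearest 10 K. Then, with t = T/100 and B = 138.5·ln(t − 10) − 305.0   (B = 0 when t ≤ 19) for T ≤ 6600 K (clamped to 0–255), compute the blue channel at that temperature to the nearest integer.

M_in = 10⁶/2200 = 454.55; M_out = 454.55 + (-130) = 324.55.
T_out = 10⁶/324.55 = 3081.2 K → 3080 K; t = 30.8.
B = 138.5·ln(30.8 − 10) − 305.0 = 138.5·ln 20.8 − 305.0 = 138.5·3.0350 − 305.0 = 115.341.
Rounded: 115.

115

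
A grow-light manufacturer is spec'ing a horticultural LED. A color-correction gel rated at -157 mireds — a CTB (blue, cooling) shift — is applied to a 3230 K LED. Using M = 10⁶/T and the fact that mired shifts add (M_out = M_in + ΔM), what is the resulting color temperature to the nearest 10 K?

M_in = 10⁶/3230 = 309.60 mireds.
M_out = 309.60 + (-157) = 152.60 mireds.
T_out = 10⁶/152.60 = 6553.2 K → 6550 K.

6550 K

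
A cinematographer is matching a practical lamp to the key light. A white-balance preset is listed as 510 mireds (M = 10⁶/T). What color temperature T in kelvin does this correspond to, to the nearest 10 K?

T = 10⁶ / 510 = 1960.78 K → 1960 K.

1960 K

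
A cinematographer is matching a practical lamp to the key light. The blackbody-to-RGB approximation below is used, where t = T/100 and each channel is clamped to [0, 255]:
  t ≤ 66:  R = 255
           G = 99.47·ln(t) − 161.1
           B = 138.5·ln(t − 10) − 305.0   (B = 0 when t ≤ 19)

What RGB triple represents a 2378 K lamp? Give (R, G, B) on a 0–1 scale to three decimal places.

(1.000, 0.604, 0.229)

t = 2378/100 = 23.78; the t ≤ 66 branch applies.
R = 255 by definition for t ≤ 66.
G = 99.47·ln 23.78 − 161.1 = 99.47·3.1688 − 161.1 = 154.105.
B = 138.5·ln(23.78 − 10) − 305.0 = 138.5·ln 13.78 − 305.0 = 138.5·2.6232 − 305.0 = 58.316.
Dividing each by 255: (1.0000, 0.6043, 0.2287) → (1.000, 0.604, 0.229).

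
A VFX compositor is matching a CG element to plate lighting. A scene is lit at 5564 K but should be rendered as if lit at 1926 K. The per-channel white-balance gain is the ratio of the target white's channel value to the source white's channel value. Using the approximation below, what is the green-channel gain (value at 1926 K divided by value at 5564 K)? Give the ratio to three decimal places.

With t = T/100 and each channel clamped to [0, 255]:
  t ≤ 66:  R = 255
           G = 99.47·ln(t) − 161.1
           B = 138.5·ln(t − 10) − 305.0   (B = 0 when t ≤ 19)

0.558

At 5564 K (t = 55.64):
  G = 99.47·ln 55.64 − 161.1 = 99.47·4.0189 − 161.1 = 238.660.
At 1926 K (t = 19.26):
  G = 99.47·ln 19.26 − 161.1 = 99.47·2.9580 − 161.1 = 133.135.
Gain = 133.135 / 238.660 = 0.5578 → 0.558.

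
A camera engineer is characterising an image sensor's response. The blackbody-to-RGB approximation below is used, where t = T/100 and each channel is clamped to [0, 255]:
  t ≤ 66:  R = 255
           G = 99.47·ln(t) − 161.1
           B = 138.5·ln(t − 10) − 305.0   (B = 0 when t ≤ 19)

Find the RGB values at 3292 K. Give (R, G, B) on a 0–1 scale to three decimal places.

(1.000, 0.731, 0.505)

t = 3292/100 = 32.92; the t ≤ 66 branch applies.
R = 255 by definition for t ≤ 66.
G = 99.47·ln 32.92 − 161.1 = 99.47·3.4941 − 161.1 = 186.456.
B = 138.5·ln(32.92 − 10) − 305.0 = 138.5·ln 22.92 − 305.0 = 138.5·3.1320 − 305.0 = 128.783.
Dividing each by 255: (1.0000, 0.7312, 0.5050) → (1.000, 0.731, 0.505).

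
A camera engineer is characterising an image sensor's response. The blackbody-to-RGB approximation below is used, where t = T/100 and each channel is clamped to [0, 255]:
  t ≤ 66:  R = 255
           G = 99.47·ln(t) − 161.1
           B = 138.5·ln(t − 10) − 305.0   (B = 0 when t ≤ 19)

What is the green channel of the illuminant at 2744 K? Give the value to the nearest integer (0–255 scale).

168

t = 2744/100 = 27.44; the t ≤ 66 branch applies.
G = 99.47·ln 27.44 − 161.1 = 99.47·3.3120 − 161.1 = 168.345.
Rounded: 168.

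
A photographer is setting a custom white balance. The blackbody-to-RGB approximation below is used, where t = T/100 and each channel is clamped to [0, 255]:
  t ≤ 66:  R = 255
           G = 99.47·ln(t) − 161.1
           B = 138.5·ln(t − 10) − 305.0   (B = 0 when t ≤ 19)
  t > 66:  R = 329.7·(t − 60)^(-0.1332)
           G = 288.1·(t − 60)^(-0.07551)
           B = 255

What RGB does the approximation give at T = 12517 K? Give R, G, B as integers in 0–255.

t = 12517/100 = 125.17; the t > 66 branch applies.
R = 329.7·(125.17 − 60)^(-0.1332) = 329.7·65.17^(-0.1332) = 329.7·0.57328 = 189.011.
G = 288.1·(125.17 − 60)^(-0.07551) = 288.1·65.17^(-0.07551) = 288.1·0.72949 = 210.167.
B = 255 by definition for t > 66.
Rounded: (189, 210, 255).

R=189, G=210, B=255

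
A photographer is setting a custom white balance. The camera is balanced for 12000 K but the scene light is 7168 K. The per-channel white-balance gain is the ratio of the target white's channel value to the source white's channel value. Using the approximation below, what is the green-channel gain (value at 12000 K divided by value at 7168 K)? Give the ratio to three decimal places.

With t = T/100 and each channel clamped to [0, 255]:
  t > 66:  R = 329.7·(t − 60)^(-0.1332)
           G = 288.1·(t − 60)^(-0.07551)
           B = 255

0.884

At 7168 K (t = 71.68):
  G = 288.1·(71.68 − 60)^(-0.07551) = 288.1·11.68^(-0.07551) = 288.1·0.83061 = 239.299.
At 12000 K (t = 120):
  G = 288.1·(120 − 60)^(-0.07551) = 288.1·60^(-0.07551) = 288.1·0.73406 = 211.483.
Gain = 211.483 / 239.299 = 0.8838 → 0.884.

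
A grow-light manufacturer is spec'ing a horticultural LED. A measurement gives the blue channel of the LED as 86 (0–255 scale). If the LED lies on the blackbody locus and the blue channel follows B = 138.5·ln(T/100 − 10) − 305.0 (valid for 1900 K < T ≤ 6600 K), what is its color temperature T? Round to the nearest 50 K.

2700 K

ln(t − 10) = (86 + 305.0) / 138.5 = 2.8231.
t − 10 = e^2.8231 = 16.829, so t = 26.829.
T = 100·t = 2683 K → 2700 K to the nearest 50 K.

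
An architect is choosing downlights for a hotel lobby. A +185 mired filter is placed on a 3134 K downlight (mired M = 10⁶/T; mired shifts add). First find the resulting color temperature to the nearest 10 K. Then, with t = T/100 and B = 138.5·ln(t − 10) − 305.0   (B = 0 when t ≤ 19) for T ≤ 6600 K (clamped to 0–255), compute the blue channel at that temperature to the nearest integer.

M_in = 10⁶/3134 = 319.08; M_out = 319.08 + (+185) = 504.08.
T_out = 10⁶/504.08 = 1983.8 K → 1980 K; t = 19.8.
B = 138.5·ln(19.8 − 10) − 305.0 = 138.5·ln 9.8 − 305.0 = 138.5·2.2824 − 305.0 = 11.110.
Rounded: 11.

11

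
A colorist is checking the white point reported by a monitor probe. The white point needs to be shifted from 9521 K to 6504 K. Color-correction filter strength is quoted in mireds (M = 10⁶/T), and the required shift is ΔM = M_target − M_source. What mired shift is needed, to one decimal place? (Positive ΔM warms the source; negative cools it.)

+48.7 mireds

M_source = 10⁶/9521 = 105.031; M_target = 10⁶/6504 = 153.752.
ΔM = 153.752 − 105.031 = 48.721 → +48.7 mireds, a warming shift.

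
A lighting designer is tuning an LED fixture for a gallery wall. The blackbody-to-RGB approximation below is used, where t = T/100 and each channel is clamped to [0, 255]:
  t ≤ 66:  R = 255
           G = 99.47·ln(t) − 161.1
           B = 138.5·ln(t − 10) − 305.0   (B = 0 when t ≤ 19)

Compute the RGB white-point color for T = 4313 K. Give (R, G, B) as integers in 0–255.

(255, 213, 180)

t = 4313/100 = 43.13; the t ≤ 66 branch applies.
R = 255 by definition for t ≤ 66.
G = 99.47·ln 43.13 − 161.1 = 99.47·3.7642 − 161.1 = 213.327.
B = 138.5·ln(43.13 − 10) − 305.0 = 138.5·ln 33.13 − 305.0 = 138.5·3.5004 − 305.0 = 179.811.
Rounded: (255, 213, 180).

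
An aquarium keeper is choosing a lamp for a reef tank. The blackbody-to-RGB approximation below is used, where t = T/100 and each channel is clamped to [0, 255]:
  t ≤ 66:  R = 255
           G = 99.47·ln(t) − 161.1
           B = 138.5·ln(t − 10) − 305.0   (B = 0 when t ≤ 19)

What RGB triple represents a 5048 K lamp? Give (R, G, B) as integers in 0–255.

t = 5048/100 = 50.48; the t ≤ 66 branch applies.
R = 255 by definition for t ≤ 66.
G = 99.47·ln 50.48 − 161.1 = 99.47·3.9216 − 161.1 = 228.979.
B = 138.5·ln(50.48 − 10) − 305.0 = 138.5·ln 40.48 − 305.0 = 138.5·3.7008 − 305.0 = 207.562.
Rounded: (255, 229, 208).

(255, 229, 208)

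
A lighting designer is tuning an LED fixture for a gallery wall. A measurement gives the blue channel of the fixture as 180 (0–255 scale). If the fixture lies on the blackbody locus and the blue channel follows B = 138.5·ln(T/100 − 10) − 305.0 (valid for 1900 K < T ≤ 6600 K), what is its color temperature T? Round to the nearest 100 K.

ln(t − 10) = (180 + 305.0) / 138.5 = 3.5018.
t − 10 = e^3.5018 = 33.175, so t = 43.175.
T = 100·t = 4318 K → 4300 K to the nearest 100 K.

4300 K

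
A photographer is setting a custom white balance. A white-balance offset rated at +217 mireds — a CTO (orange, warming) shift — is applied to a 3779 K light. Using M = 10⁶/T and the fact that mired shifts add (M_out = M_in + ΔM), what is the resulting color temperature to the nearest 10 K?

2080 K

M_in = 10⁶/3779 = 264.62 mireds.
M_out = 264.62 + (+217) = 481.62 mireds.
T_out = 10⁶/481.62 = 2076.3 K → 2080 K.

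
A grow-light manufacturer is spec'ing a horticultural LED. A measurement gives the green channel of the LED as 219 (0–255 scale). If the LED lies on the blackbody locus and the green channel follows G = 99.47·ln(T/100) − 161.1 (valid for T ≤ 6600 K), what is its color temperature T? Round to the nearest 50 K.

ln t = (219 + 161.1) / 99.47 = 3.8213.
t = e^3.8213 = 45.661.
T = 100·t = 4566 K → 4550 K to the nearest 50 K.

4550 K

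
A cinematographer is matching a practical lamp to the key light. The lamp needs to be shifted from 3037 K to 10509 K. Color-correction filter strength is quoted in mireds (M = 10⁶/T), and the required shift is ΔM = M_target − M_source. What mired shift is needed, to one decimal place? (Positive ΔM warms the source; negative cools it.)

M_source = 10⁶/3037 = 329.272; M_target = 10⁶/10509 = 95.157.
ΔM = 95.157 − 329.272 = -234.116 → -234.1 mireds, a cooling shift.

-234.1 mireds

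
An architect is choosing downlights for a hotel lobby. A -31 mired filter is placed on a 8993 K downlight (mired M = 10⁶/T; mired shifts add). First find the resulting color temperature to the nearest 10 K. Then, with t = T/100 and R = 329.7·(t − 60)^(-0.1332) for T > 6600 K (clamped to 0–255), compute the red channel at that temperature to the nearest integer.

M_in = 10⁶/8993 = 111.20; M_out = 111.20 + (-31) = 80.20.
T_out = 10⁶/80.20 = 12469.2 K → 12470 K; t = 124.7.
R = 329.7·(124.7 − 60)^(-0.1332) = 329.7·64.7^(-0.1332) = 329.7·0.57384 = 189.194.
Rounded: 189.

189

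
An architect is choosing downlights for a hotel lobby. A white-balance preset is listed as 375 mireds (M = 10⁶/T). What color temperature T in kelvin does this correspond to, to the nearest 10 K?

2670 K

T = 10⁶ / 375 = 2666.67 K → 2670 K.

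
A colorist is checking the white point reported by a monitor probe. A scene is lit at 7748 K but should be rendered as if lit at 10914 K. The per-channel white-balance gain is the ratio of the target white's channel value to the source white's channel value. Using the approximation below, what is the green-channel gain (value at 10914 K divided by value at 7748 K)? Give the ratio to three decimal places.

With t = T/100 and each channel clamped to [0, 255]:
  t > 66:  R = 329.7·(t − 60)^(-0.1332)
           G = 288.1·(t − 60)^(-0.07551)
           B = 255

At 7748 K (t = 77.48):
  G = 288.1·(77.48 − 60)^(-0.07551) = 288.1·17.48^(-0.07551) = 288.1·0.80570 = 232.123.
At 10914 K (t = 109.14):
  G = 288.1·(109.14 − 60)^(-0.07551) = 288.1·49.14^(-0.07551) = 288.1·0.74521 = 214.696.
Gain = 214.696 / 232.123 = 0.9249 → 0.925.

0.925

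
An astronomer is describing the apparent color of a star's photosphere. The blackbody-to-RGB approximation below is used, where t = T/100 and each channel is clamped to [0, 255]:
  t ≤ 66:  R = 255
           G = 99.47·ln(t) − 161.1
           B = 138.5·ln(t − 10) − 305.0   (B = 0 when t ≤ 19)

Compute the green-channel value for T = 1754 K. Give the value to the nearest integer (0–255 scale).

124

t = 1754/100 = 17.54; the t ≤ 66 branch applies.
G = 99.47·ln 17.54 − 161.1 = 99.47·2.8645 − 161.1 = 123.830.
Rounded: 124.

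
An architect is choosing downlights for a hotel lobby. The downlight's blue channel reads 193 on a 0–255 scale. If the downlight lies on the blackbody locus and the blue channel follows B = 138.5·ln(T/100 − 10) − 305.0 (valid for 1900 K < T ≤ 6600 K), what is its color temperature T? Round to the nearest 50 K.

ln(t − 10) = (193 + 305.0) / 138.5 = 3.5957.
t − 10 = e^3.5957 = 36.440, so t = 46.440.
T = 100·t = 4644 K → 4650 K to the nearest 50 K.

4650 K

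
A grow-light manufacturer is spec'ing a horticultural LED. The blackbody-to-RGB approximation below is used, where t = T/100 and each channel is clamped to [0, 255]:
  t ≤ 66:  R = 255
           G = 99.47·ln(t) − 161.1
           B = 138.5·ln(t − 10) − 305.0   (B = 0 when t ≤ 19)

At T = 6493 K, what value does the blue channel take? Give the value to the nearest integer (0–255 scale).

t = 6493/100 = 64.93; the t ≤ 66 branch applies.
B = 138.5·ln(64.93 − 10) − 305.0 = 138.5·ln 54.93 − 305.0 = 138.5·4.0061 − 305.0 = 249.839.
Rounded: 250.

250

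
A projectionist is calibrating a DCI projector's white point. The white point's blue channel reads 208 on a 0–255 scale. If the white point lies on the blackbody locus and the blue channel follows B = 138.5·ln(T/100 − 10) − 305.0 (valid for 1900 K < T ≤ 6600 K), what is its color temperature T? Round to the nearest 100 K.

5100 K

ln(t − 10) = (208 + 305.0) / 138.5 = 3.7040.
t − 10 = e^3.7040 = 40.608, so t = 50.608.
T = 100·t = 5061 K → 5100 K to the nearest 100 K.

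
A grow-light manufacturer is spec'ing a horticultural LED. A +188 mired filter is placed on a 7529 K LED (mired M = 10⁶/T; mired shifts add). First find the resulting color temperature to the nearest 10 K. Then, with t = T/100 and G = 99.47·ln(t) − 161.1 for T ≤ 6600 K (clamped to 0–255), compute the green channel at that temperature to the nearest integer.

181

M_in = 10⁶/7529 = 132.82; M_out = 132.82 + (+188) = 320.82.
T_out = 10⁶/320.82 = 3117.0 K → 3120 K; t = 31.2.
G = 99.47·ln 31.2 − 161.1 = 99.47·3.4404 − 161.1 = 181.118.
Rounded: 181.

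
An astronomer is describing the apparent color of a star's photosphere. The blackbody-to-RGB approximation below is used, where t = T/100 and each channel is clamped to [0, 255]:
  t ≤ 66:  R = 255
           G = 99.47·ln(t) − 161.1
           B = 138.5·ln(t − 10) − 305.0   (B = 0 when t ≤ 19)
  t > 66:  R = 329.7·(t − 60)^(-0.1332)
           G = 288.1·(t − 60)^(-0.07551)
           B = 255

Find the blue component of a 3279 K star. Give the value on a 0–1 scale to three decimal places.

t = 3279/100 = 32.79; the t ≤ 66 branch applies.
B = 138.5·ln(32.79 − 10) − 305.0 = 138.5·ln 22.79 − 305.0 = 138.5·3.1263 − 305.0 = 127.996.
On a 0–1 scale: 127.996/255 = 0.5019 → 0.502.

0.502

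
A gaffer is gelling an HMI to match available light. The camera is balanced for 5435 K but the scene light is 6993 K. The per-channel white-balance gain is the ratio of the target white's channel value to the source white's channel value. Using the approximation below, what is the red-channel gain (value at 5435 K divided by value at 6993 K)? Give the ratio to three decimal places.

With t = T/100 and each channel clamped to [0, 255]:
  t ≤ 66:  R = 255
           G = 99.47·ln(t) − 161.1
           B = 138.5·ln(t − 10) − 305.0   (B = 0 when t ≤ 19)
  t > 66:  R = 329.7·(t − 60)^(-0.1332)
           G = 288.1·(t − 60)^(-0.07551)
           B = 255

1.050

At 6993 K (t = 69.93):
  R = 329.7·(69.93 − 60)^(-0.1332) = 329.7·9.93^(-0.1332) = 329.7·0.73656 = 242.843.
At 5435 K (t = 54.35):
  R = 255 by definition for t ≤ 66.
Gain = 255.000 / 242.843 = 1.0501 → 1.050.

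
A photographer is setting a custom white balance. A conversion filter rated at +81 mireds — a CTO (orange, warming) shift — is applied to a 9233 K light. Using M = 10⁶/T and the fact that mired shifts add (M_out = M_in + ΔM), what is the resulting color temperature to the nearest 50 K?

5300 K

M_in = 10⁶/9233 = 108.31 mireds.
M_out = 108.31 + (+81) = 189.31 mireds.
T_out = 10⁶/189.31 = 5282.4 K → 5300 K.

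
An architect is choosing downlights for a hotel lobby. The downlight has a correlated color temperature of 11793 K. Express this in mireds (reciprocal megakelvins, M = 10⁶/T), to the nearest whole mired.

85 mireds

M = 10⁶ / 11793 = 84.796 → 85 mireds.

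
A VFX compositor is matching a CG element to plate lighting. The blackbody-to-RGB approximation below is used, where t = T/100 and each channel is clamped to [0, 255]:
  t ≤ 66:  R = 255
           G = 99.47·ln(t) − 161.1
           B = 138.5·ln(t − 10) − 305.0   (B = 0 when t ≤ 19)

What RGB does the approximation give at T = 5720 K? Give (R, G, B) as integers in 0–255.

t = 5720/100 = 57.2; the t ≤ 66 branch applies.
R = 255 by definition for t ≤ 66.
G = 99.47·ln 57.2 − 161.1 = 99.47·4.0466 − 161.1 = 241.411.
B = 138.5·ln(57.2 − 10) − 305.0 = 138.5·ln 47.2 − 305.0 = 138.5·3.8544 − 305.0 = 228.834.
Rounded: (255, 241, 229).

(255, 241, 229)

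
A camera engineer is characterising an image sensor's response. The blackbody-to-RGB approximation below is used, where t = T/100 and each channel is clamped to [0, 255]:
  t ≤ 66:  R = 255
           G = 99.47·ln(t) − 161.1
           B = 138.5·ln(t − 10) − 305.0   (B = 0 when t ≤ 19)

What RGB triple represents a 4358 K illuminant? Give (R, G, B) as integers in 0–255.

t = 4358/100 = 43.58; the t ≤ 66 branch applies.
R = 255 by definition for t ≤ 66.
G = 99.47·ln 43.58 − 161.1 = 99.47·3.7746 − 161.1 = 214.359.
B = 138.5·ln(43.58 − 10) − 305.0 = 138.5·ln 33.58 − 305.0 = 138.5·3.5139 − 305.0 = 181.679.
Rounded: (255, 214, 182).

(255, 214, 182)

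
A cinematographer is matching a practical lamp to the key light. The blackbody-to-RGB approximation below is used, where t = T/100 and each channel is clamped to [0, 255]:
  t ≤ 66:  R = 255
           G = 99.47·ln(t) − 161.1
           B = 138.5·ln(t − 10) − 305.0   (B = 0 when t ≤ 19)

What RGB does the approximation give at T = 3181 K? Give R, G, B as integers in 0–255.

R=255, G=183, B=122

t = 3181/100 = 31.81; the t ≤ 66 branch applies.
R = 255 by definition for t ≤ 66.
G = 99.47·ln 31.81 − 161.1 = 99.47·3.4598 − 161.1 = 183.044.
B = 138.5·ln(31.81 − 10) − 305.0 = 138.5·ln 21.81 − 305.0 = 138.5·3.0824 − 305.0 = 121.908.
Rounded: (255, 183, 122).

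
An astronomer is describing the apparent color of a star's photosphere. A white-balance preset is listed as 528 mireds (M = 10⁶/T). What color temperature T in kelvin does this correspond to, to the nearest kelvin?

1894 K

T = 10⁶ / 528 = 1893.94 K → 1894 K.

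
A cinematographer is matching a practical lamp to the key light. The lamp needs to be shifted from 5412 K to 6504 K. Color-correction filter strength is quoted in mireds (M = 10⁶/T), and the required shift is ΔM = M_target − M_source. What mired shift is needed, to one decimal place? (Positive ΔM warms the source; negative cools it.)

-31.0 mireds

M_source = 10⁶/5412 = 184.775; M_target = 10⁶/6504 = 153.752.
ΔM = 153.752 − 184.775 = -31.023 → -31.0 mireds, a cooling shift.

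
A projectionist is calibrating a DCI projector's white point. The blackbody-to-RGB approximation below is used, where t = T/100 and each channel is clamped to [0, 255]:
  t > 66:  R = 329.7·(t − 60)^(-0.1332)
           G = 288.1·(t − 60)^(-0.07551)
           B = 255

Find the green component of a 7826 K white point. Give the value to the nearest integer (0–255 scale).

t = 7826/100 = 78.26; the t > 66 branch applies.
G = 288.1·(78.26 − 60)^(-0.07551) = 288.1·18.26^(-0.07551) = 288.1·0.80305 = 231.359.
Rounded: 231.

231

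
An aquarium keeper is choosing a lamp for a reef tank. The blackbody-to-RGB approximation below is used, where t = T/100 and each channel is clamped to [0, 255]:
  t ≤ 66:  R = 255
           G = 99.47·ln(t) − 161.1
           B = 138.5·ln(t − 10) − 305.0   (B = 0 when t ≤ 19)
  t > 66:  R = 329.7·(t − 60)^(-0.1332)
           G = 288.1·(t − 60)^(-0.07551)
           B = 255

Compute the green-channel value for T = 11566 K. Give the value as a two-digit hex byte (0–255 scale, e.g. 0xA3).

0xD5

t = 11566/100 = 115.66; the t > 66 branch applies.
G = 288.1·(115.66 − 60)^(-0.07551) = 288.1·55.66^(-0.07551) = 288.1·0.73823 = 212.685.
Rounded: 213; in hex, 0xD5.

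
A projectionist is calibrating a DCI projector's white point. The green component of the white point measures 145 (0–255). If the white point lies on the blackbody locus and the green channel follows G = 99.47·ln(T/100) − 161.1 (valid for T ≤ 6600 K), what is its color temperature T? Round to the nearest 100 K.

ln t = (145 + 161.1) / 99.47 = 3.0773.
t = e^3.0773 = 21.700.
T = 100·t = 2170 K → 2200 K to the nearest 100 K.

2200 K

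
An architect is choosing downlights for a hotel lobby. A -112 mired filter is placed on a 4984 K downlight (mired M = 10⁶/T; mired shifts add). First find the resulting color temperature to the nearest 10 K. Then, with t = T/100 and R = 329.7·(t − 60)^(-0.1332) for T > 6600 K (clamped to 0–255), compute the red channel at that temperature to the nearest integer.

M_in = 10⁶/4984 = 200.64; M_out = 200.64 + (-112) = 88.64.
T_out = 10⁶/88.64 = 11281.3 K → 11280 K; t = 112.8.
R = 329.7·(112.8 − 60)^(-0.1332) = 329.7·52.8^(-0.1332) = 329.7·0.58958 = 194.386.
Rounded: 194.

194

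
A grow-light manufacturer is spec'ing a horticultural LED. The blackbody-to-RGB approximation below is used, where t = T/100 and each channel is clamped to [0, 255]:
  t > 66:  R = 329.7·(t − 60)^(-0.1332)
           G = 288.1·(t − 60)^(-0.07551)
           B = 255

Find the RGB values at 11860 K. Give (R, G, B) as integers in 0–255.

(192, 212, 255)

t = 11860/100 = 118.6; the t > 66 branch applies.
R = 329.7·(118.6 − 60)^(-0.1332) = 329.7·58.6^(-0.1332) = 329.7·0.58145 = 191.706.
G = 288.1·(118.6 − 60)^(-0.07551) = 288.1·58.6^(-0.07551) = 288.1·0.73537 = 211.860.
B = 255 by definition for t > 66.
Rounded: (192, 212, 255).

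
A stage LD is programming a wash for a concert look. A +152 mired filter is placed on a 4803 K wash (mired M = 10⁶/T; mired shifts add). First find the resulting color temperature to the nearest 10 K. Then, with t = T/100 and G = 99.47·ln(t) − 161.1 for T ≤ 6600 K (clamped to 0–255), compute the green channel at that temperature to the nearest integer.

170

M_in = 10⁶/4803 = 208.20; M_out = 208.20 + (+152) = 360.20.
T_out = 10⁶/360.20 = 2776.2 K → 2780 K; t = 27.8.
G = 99.47·ln 27.8 − 161.1 = 99.47·3.3250 − 161.1 = 169.641.
Rounded: 170.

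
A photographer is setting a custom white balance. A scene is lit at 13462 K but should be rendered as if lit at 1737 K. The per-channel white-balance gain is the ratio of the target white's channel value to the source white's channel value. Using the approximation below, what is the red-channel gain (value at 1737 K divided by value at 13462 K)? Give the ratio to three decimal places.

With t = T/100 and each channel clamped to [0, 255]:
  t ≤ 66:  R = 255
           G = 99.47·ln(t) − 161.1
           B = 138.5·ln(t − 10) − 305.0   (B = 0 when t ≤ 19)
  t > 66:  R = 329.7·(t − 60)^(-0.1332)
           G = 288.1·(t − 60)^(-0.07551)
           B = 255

1.374

At 13462 K (t = 134.62):
  R = 329.7·(134.62 − 60)^(-0.1332) = 329.7·74.62^(-0.1332) = 329.7·0.56304 = 185.633.
At 1737 K (t = 17.37):
  R = 255 by definition for t ≤ 66.
Gain = 255.000 / 185.633 = 1.3737 → 1.374.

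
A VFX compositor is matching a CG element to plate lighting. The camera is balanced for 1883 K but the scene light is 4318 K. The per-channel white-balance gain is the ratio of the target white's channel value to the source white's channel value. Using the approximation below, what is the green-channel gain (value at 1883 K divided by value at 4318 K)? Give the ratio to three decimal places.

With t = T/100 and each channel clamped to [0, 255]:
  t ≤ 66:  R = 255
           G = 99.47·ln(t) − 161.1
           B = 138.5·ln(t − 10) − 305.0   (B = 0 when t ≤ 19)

0.613

At 4318 K (t = 43.18):
  G = 99.47·ln 43.18 − 161.1 = 99.47·3.7654 − 161.1 = 213.442.
At 1883 K (t = 18.83):
  G = 99.47·ln 18.83 − 161.1 = 99.47·2.9355 − 161.1 = 130.889.
Gain = 130.889 / 213.442 = 0.6132 → 0.613.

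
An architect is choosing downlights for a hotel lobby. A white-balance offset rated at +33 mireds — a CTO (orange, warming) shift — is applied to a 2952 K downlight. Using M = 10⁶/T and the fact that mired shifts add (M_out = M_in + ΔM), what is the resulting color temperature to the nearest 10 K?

M_in = 10⁶/2952 = 338.75 mireds.
M_out = 338.75 + (+33) = 371.75 mireds.
T_out = 10⁶/371.75 = 2690.0 K → 2690 K.

2690 K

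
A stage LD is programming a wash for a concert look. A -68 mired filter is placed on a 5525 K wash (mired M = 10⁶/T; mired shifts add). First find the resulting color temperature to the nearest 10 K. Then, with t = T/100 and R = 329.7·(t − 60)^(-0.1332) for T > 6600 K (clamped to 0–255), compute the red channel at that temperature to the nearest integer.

M_in = 10⁶/5525 = 181.00; M_out = 181.00 + (-68) = 113.00.
T_out = 10⁶/113.00 = 8849.9 K → 8850 K; t = 88.5.
R = 329.7·(88.5 − 60)^(-0.1332) = 329.7·28.5^(-0.1332) = 329.7·0.64005 = 211.025.
Rounded: 211.

211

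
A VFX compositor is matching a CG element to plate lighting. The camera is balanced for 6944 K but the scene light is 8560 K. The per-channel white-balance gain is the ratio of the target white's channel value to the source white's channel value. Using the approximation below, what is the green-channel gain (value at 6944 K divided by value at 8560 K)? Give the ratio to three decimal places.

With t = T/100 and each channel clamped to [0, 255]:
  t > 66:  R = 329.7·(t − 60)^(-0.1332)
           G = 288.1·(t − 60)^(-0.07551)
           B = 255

At 8560 K (t = 85.6):
  G = 288.1·(85.6 − 60)^(-0.07551) = 288.1·25.6^(-0.07551) = 288.1·0.78282 = 225.531.
At 6944 K (t = 69.44):
  G = 288.1·(69.44 − 60)^(-0.07551) = 288.1·9.44^(-0.07551) = 288.1·0.84407 = 243.177.
Gain = 243.177 / 225.531 = 1.0782 → 1.078.

1.078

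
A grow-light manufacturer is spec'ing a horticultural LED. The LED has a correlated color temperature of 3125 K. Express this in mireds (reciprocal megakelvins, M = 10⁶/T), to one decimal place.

M = 10⁶ / 3125 = 320.000 → 320.0 mireds.

320.0 mireds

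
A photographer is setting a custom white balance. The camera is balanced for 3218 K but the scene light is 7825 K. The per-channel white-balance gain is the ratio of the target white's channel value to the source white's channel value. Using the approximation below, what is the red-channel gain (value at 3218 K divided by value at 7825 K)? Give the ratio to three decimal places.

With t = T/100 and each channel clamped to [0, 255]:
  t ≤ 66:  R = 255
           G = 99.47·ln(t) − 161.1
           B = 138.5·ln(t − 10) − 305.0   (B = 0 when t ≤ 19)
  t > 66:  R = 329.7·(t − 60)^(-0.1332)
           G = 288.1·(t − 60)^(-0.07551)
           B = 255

1.139

At 7825 K (t = 78.25):
  R = 329.7·(78.25 − 60)^(-0.1332) = 329.7·18.25^(-0.1332) = 329.7·0.67920 = 223.933.
At 3218 K (t = 32.18):
  R = 255 by definition for t ≤ 66.
Gain = 255.000 / 223.933 = 1.1387 → 1.139.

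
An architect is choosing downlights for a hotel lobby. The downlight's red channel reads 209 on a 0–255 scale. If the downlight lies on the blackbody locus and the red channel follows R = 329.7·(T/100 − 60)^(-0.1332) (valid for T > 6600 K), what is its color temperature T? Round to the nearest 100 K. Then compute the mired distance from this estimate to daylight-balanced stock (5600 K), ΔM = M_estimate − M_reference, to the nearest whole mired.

(t − 60)^(-0.1332) = 209/329.7 = 0.63391.
t − 60 = 0.63391^(1/-0.1332) = 0.63391^(-7.508) = 30.639, so t = 90.639.
T = 100·t = 9064 K → 9100 K to the nearest 100 K.
M_estimate = 10⁶/9100 = 109.89; M_reference = 10⁶/5600 = 178.57.
ΔM = 109.89 − 178.57 = -68.68 → -69 mireds.

-69 mireds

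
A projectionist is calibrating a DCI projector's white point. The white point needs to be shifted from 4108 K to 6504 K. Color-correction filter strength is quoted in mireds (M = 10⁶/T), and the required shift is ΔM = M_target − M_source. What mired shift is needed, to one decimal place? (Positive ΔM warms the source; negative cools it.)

-89.7 mireds

M_source = 10⁶/4108 = 243.427; M_target = 10⁶/6504 = 153.752.
ΔM = 153.752 − 243.427 = -89.676 → -89.7 mireds, a cooling shift.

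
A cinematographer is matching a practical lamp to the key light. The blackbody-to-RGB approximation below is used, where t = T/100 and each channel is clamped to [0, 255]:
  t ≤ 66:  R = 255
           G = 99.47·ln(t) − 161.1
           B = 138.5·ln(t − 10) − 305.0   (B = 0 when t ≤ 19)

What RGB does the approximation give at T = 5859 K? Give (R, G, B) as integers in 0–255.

t = 5859/100 = 58.59; the t ≤ 66 branch applies.
R = 255 by definition for t ≤ 66.
G = 99.47·ln 58.59 − 161.1 = 99.47·4.0706 − 161.1 = 243.799.
B = 138.5·ln(58.59 − 10) − 305.0 = 138.5·ln 48.59 − 305.0 = 138.5·3.8834 − 305.0 = 232.853.
Rounded: (255, 244, 233).

(255, 244, 233)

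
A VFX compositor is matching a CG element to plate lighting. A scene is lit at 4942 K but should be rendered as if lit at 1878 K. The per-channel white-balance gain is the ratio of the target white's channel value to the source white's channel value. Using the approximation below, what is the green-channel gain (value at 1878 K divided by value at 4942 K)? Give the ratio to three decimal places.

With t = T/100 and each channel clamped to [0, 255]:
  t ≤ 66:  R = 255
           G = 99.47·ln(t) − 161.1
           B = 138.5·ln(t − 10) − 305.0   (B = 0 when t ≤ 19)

At 4942 K (t = 49.42):
  G = 99.47·ln 49.42 − 161.1 = 99.47·3.9004 − 161.1 = 226.868.
At 1878 K (t = 18.78):
  G = 99.47·ln 18.78 − 161.1 = 99.47·2.9328 − 161.1 = 130.625.
Gain = 130.625 / 226.868 = 0.5758 → 0.576.

0.576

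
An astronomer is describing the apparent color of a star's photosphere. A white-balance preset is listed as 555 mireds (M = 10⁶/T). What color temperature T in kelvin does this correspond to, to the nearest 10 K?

T = 10⁶ / 555 = 1801.80 K → 1800 K.

1800 K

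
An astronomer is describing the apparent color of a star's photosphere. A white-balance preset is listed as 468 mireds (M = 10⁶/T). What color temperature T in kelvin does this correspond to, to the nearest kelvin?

2137 K

T = 10⁶ / 468 = 2136.75 K → 2137 K.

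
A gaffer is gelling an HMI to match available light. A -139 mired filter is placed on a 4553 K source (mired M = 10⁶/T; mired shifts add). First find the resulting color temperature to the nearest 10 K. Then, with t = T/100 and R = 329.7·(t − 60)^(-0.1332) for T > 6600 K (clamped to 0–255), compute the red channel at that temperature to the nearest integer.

M_in = 10⁶/4553 = 219.64; M_out = 219.64 + (-139) = 80.64.
T_out = 10⁶/80.64 = 12401.5 K → 12400 K; t = 124.
R = 329.7·(124 − 60)^(-0.1332) = 329.7·64^(-0.1332) = 329.7·0.57467 = 189.468.
Rounded: 189.

189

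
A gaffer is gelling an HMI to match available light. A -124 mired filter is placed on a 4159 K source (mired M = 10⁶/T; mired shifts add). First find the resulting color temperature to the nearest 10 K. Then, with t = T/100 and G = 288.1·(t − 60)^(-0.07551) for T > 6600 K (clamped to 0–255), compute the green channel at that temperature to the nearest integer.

225

M_in = 10⁶/4159 = 240.44; M_out = 240.44 + (-124) = 116.44.
T_out = 10⁶/116.44 = 8587.9 K → 8590 K; t = 85.9.
G = 288.1·(85.9 − 60)^(-0.07551) = 288.1·25.9^(-0.07551) = 288.1·0.78214 = 225.333.
Rounded: 225.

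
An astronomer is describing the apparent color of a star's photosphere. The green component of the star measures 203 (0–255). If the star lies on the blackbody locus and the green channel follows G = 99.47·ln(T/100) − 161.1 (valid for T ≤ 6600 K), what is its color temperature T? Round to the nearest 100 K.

3900 K

ln t = (203 + 161.1) / 99.47 = 3.6604.
t = e^3.6604 = 38.877.
T = 100·t = 3888 K → 3900 K to the nearest 100 K.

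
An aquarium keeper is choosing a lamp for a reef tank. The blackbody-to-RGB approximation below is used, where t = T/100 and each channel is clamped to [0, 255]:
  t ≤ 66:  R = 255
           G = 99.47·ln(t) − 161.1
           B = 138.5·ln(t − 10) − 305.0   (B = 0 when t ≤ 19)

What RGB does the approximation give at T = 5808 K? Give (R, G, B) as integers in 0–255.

t = 5808/100 = 58.08; the t ≤ 66 branch applies.
R = 255 by definition for t ≤ 66.
G = 99.47·ln 58.08 − 161.1 = 99.47·4.0618 − 161.1 = 242.929.
B = 138.5·ln(58.08 − 10) − 305.0 = 138.5·ln 48.08 − 305.0 = 138.5·3.8729 − 305.0 = 231.392.
Rounded: (255, 243, 231).

(255, 243, 231)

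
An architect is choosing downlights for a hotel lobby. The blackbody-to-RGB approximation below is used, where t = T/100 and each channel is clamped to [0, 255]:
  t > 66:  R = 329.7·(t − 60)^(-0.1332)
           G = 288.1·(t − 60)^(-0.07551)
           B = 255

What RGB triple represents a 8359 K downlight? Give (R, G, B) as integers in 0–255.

(216, 227, 255)

t = 8359/100 = 83.59; the t > 66 branch applies.
R = 329.7·(83.59 − 60)^(-0.1332) = 329.7·23.59^(-0.1332) = 329.7·0.65638 = 216.407.
G = 288.1·(83.59 − 60)^(-0.07551) = 288.1·23.59^(-0.07551) = 288.1·0.78767 = 226.928.
B = 255 by definition for t > 66.
Rounded: (216, 227, 255).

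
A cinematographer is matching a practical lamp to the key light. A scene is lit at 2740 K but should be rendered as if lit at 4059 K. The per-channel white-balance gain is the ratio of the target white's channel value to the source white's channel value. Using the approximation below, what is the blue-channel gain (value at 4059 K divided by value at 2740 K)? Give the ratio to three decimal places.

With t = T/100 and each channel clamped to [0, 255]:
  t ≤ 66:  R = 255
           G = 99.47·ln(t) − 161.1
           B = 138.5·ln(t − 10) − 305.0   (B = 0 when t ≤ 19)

1.862

At 2740 K (t = 27.4):
  B = 138.5·ln(27.4 − 10) − 305.0 = 138.5·ln 17.4 − 305.0 = 138.5·2.8565 − 305.0 = 90.621.
At 4059 K (t = 40.59):
  B = 138.5·ln(40.59 − 10) − 305.0 = 138.5·ln 30.59 − 305.0 = 138.5·3.4207 − 305.0 = 168.763.
Gain = 168.763 / 90.621 = 1.8623 → 1.862.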